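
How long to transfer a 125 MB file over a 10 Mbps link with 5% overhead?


Effective throughput = 10 * (1 - 5/100) = 9.5 Mbps
File size in Mb = 125 * 8 = 1000 Mb
Time = 1000 / 9.5
Time = 105.2632 seconds


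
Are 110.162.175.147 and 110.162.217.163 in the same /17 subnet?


Mask: 255.255.128.0
110.162.175.147 AND mask = 110.162.128.0
110.162.217.163 AND mask = 110.162.128.0
Yes, same subnet (110.162.128.0)


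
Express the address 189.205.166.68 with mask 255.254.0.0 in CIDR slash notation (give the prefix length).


Binary: 11111111.11111110.00000000.00000000
Count leading 1s
Prefix: /15


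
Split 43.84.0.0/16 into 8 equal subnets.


New prefix = 16 + 3 = 19
Each subnet has 8192 addresses
  43.84.0.0/19
  43.84.32.0/19
  43.84.64.0/19
  43.84.96.0/19
  43.84.128.0/19
  43.84.160.0/19
  43.84.192.0/19
  43.84.224.0/19
Subnets: 43.84.0.0/19, 43.84.32.0/19, 43.84.64.0/19, 43.84.96.0/19, 43.84.128.0/19, 43.84.160.0/19, 43.84.192.0/19, 43.84.224.0/19


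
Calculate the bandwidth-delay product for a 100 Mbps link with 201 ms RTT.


BDP = bandwidth * RTT
= 100 Mbps * 201 ms
= 100 * 1e6 * 201 / 1000 bits
= 20100000 bits
= 2512500 bytes
= 2453.6133 KB
BDP = 20100000 bits (2512500 bytes)


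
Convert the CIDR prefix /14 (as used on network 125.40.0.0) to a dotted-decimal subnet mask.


/14 means 14 network bits, 18 host bits
Binary: 11111111111111000000000000000000
Mask: 255.252.0.0


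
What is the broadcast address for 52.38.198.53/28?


Network: 52.38.198.48/28
Host bits = 4
Set all host bits to 1:
Broadcast: 52.38.198.63


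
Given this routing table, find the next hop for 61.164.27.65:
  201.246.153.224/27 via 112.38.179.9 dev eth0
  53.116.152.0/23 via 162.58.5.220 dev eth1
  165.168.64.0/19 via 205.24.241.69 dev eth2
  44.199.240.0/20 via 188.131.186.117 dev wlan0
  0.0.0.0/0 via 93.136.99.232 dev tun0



Longest prefix match for 61.164.27.65:
  /27 201.246.153.224: no
  /23 53.116.152.0: no
  /19 165.168.64.0: no
  /20 44.199.240.0: no
  /0 0.0.0.0: MATCH
Selected: next-hop 93.136.99.232 via tun0 (matched /0)


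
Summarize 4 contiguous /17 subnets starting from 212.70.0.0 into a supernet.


Original prefix: /17
Number of subnets: 4 = 2^2
New prefix = 17 - 2 = 15
Supernet: 212.70.0.0/15


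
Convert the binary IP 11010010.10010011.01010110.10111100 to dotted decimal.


11010010 = 210
10010011 = 147
01010110 = 86
10111100 = 188
IP: 210.147.86.188


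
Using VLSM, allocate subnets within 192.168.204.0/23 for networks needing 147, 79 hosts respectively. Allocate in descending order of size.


147 hosts -> /24 (254 usable): 192.168.204.0/24
79 hosts -> /25 (126 usable): 192.168.205.0/25
Allocation: 192.168.204.0/24 (147 hosts, 254 usable); 192.168.205.0/25 (79 hosts, 126 usable)


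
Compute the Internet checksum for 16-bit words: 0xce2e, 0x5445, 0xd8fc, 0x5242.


Sum all words (with carry folding):
+ 0xce2e = 0xce2e
+ 0x5445 = 0x2274
+ 0xd8fc = 0xfb70
+ 0x5242 = 0x4db3
One's complement: ~0x4db3
Checksum = 0xb24c


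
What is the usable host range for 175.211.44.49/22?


Network: 175.211.44.0
Broadcast: 175.211.47.255
First usable = network + 1
Last usable = broadcast - 1
Range: 175.211.44.1 to 175.211.47.254


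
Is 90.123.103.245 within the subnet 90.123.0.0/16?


Subnet network: 90.123.0.0
Test IP AND mask: 90.123.0.0
Yes, 90.123.103.245 is in 90.123.0.0/16


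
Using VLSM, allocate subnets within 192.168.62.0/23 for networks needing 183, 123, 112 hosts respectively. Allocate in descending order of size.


183 hosts -> /24 (254 usable): 192.168.62.0/24
123 hosts -> /25 (126 usable): 192.168.63.0/25
112 hosts -> /25 (126 usable): 192.168.63.128/25
Allocation: 192.168.62.0/24 (183 hosts, 254 usable); 192.168.63.0/25 (123 hosts, 126 usable); 192.168.63.128/25 (112 hosts, 126 usable)


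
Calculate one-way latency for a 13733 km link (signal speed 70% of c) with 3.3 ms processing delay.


Speed = 0.7 * 3e5 km/s = 210000 km/s
Propagation delay = 13733 / 210000 = 0.0654 s = 65.3952 ms
Processing delay = 3.3 ms
Total one-way latency = 68.6952 ms


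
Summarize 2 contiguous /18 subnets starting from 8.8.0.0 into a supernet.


Original prefix: /18
Number of subnets: 2 = 2^1
New prefix = 18 - 1 = 17
Supernet: 8.8.0.0/17


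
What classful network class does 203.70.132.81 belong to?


First octet: 203
Binary: 11001011
110xxxxx -> Class C (192-223)
Class C, default mask 255.255.255.0 (/24)


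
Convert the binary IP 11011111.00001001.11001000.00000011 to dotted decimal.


11011111 = 223
00001001 = 9
11001000 = 200
00000011 = 3
IP: 223.9.200.3


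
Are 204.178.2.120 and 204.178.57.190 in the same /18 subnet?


Mask: 255.255.192.0
204.178.2.120 AND mask = 204.178.0.0
204.178.57.190 AND mask = 204.178.0.0
Yes, same subnet (204.178.0.0)


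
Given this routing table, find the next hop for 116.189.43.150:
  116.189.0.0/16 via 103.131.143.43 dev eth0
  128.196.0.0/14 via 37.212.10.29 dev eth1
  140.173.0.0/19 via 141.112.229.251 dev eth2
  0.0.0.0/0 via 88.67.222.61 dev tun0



Longest prefix match for 116.189.43.150:
  /16 116.189.0.0: MATCH
  /14 128.196.0.0: no
  /19 140.173.0.0: no
  /0 0.0.0.0: MATCH
Selected: next-hop 103.131.143.43 via eth0 (matched /16)


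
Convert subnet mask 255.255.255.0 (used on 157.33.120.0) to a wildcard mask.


Subnet mask: 255.255.255.0
Wildcard = 255.255.255.255 - subnet mask
255 - 255 = 0
255 - 255 = 0
255 - 255 = 0
255 - 0 = 255
Wildcard: 0.0.0.255


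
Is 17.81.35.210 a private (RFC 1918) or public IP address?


RFC 1918 private ranges:
  10.0.0.0/8 (10.0.0.0 - 10.255.255.255)
  172.16.0.0/12 (172.16.0.0 - 172.31.255.255)
  192.168.0.0/16 (192.168.0.0 - 192.168.255.255)
Public (not in any RFC 1918 range)


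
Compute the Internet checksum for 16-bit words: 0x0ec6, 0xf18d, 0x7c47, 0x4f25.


Sum all words (with carry folding):
+ 0x0ec6 = 0x0ec6
+ 0xf18d = 0x0054
+ 0x7c47 = 0x7c9b
+ 0x4f25 = 0xcbc0
One's complement: ~0xcbc0
Checksum = 0x343f


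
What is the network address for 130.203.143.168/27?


IP:   10000010.11001011.10001111.10101000
Mask: 11111111.11111111.11111111.11100000
AND operation:
Net:  10000010.11001011.10001111.10100000
Network: 130.203.143.160/27


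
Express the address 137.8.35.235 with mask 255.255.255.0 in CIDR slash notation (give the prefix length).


Binary: 11111111.11111111.11111111.00000000
Count leading 1s
Prefix: /24


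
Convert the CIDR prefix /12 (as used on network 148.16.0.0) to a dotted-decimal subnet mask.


/12 means 12 network bits, 20 host bits
Binary: 11111111111100000000000000000000
Mask: 255.240.0.0


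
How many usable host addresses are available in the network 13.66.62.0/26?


Host bits = 32 - 26 = 6
Total addresses = 2^6 = 64
Usable = total - 2 (network and broadcast)
Usable hosts: 62


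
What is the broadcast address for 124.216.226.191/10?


Network: 124.192.0.0/10
Host bits = 22
Set all host bits to 1:
Broadcast: 124.255.255.255


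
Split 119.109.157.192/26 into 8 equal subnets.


New prefix = 26 + 3 = 29
Each subnet has 8 addresses
  119.109.157.192/29
  119.109.157.200/29
  119.109.157.208/29
  119.109.157.216/29
  119.109.157.224/29
  119.109.157.232/29
  119.109.157.240/29
  119.109.157.248/29
Subnets: 119.109.157.192/29, 119.109.157.200/29, 119.109.157.208/29, 119.109.157.216/29, 119.109.157.224/29, 119.109.157.232/29, 119.109.157.240/29, 119.109.157.248/29


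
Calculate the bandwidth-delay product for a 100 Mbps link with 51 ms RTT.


BDP = bandwidth * RTT
= 100 Mbps * 51 ms
= 100 * 1e6 * 51 / 1000 bits
= 5100000 bits
= 637500 bytes
= 622.5586 KB
BDP = 5100000 bits (637500 bytes)


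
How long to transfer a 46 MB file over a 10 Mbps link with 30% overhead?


Effective throughput = 10 * (1 - 30/100) = 7 Mbps
File size in Mb = 46 * 8 = 368 Mb
Time = 368 / 7
Time = 52.5714 seconds


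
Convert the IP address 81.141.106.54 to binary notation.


81 = 01010001
141 = 10001101
106 = 01101010
54 = 00110110
Binary: 01010001.10001101.01101010.00110110


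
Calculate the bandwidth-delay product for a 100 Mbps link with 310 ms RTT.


BDP = bandwidth * RTT
= 100 Mbps * 310 ms
= 100 * 1e6 * 310 / 1000 bits
= 31000000 bits
= 3875000 bytes
= 3784.1797 KB
BDP = 31000000 bits (3875000 bytes)


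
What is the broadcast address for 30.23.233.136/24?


Network: 30.23.233.0/24
Host bits = 8
Set all host bits to 1:
Broadcast: 30.23.233.255


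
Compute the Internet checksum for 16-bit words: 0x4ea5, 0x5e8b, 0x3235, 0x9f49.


Sum all words (with carry folding):
+ 0x4ea5 = 0x4ea5
+ 0x5e8b = 0xad30
+ 0x3235 = 0xdf65
+ 0x9f49 = 0x7eaf
One's complement: ~0x7eaf
Checksum = 0x8150


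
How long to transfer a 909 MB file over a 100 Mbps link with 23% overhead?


Effective throughput = 100 * (1 - 23/100) = 77 Mbps
File size in Mb = 909 * 8 = 7272 Mb
Time = 7272 / 77
Time = 94.4416 seconds


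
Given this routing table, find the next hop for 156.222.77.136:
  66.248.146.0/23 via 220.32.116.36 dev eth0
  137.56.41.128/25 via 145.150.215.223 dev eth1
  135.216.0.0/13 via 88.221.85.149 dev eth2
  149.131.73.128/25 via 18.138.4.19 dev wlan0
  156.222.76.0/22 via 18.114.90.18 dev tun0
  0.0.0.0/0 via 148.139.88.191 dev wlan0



Longest prefix match for 156.222.77.136:
  /23 66.248.146.0: no
  /25 137.56.41.128: no
  /13 135.216.0.0: no
  /25 149.131.73.128: no
  /22 156.222.76.0: MATCH
  /0 0.0.0.0: MATCH
Selected: next-hop 18.114.90.18 via tun0 (matched /22)


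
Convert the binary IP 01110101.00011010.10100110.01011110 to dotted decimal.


01110101 = 117
00011010 = 26
10100110 = 166
01011110 = 94
IP: 117.26.166.94


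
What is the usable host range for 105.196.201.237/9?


Network: 105.128.0.0
Broadcast: 105.255.255.255
First usable = network + 1
Last usable = broadcast - 1
Range: 105.128.0.1 to 105.255.255.254


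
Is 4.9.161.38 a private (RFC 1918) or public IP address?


RFC 1918 private ranges:
  10.0.0.0/8 (10.0.0.0 - 10.255.255.255)
  172.16.0.0/12 (172.16.0.0 - 172.31.255.255)
  192.168.0.0/16 (192.168.0.0 - 192.168.255.255)
Public (not in any RFC 1918 range)


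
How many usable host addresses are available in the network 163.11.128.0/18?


Host bits = 32 - 18 = 14
Total addresses = 2^14 = 16384
Usable = total - 2 (network and broadcast)
Usable hosts: 16382


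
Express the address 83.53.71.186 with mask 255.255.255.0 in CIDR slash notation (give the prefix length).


Binary: 11111111.11111111.11111111.00000000
Count leading 1s
Prefix: /24


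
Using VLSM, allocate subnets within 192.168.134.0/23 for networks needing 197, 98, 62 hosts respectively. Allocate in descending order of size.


197 hosts -> /24 (254 usable): 192.168.134.0/24
98 hosts -> /25 (126 usable): 192.168.135.0/25
62 hosts -> /26 (62 usable): 192.168.135.128/26
Allocation: 192.168.134.0/24 (197 hosts, 254 usable); 192.168.135.0/25 (98 hosts, 126 usable); 192.168.135.128/26 (62 hosts, 62 usable)


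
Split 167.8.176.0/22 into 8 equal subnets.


New prefix = 22 + 3 = 25
Each subnet has 128 addresses
  167.8.176.0/25
  167.8.176.128/25
  167.8.177.0/25
  167.8.177.128/25
  167.8.178.0/25
  167.8.178.128/25
  167.8.179.0/25
  167.8.179.128/25
Subnets: 167.8.176.0/25, 167.8.176.128/25, 167.8.177.0/25, 167.8.177.128/25, 167.8.178.0/25, 167.8.178.128/25, 167.8.179.0/25, 167.8.179.128/25


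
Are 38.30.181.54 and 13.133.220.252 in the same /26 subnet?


Mask: 255.255.255.192
38.30.181.54 AND mask = 38.30.181.0
13.133.220.252 AND mask = 13.133.220.192
No, different subnets (38.30.181.0 vs 13.133.220.192)


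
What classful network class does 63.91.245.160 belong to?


First octet: 63
Binary: 00111111
0xxxxxxx -> Class A (1-126)
Class A, default mask 255.0.0.0 (/8)


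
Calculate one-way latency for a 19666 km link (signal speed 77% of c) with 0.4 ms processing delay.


Speed = 0.77 * 3e5 km/s = 231000 km/s
Propagation delay = 19666 / 231000 = 0.0851 s = 85.1342 ms
Processing delay = 0.4 ms
Total one-way latency = 85.5342 ms


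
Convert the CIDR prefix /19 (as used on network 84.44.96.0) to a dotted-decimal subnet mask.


/19 means 19 network bits, 13 host bits
Binary: 11111111111111111110000000000000
Mask: 255.255.224.0


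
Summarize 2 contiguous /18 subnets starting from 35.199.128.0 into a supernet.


Original prefix: /18
Number of subnets: 2 = 2^1
New prefix = 18 - 1 = 17
Supernet: 35.199.128.0/17


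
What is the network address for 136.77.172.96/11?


IP:   10001000.01001101.10101100.01100000
Mask: 11111111.11100000.00000000.00000000
AND operation:
Net:  10001000.01000000.00000000.00000000
Network: 136.64.0.0/11


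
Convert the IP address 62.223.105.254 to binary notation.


62 = 00111110
223 = 11011111
105 = 01101001
254 = 11111110
Binary: 00111110.11011111.01101001.11111110


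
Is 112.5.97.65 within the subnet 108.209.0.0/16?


Subnet network: 108.209.0.0
Test IP AND mask: 112.5.0.0
No, 112.5.97.65 is not in 108.209.0.0/16


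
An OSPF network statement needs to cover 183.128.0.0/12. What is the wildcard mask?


Subnet mask: 255.240.0.0
Wildcard = 255.255.255.255 - subnet mask
255 - 255 = 0
255 - 240 = 15
255 - 0 = 255
255 - 0 = 255
Wildcard: 0.15.255.255


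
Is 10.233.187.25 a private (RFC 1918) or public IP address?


RFC 1918 private ranges:
  10.0.0.0/8 (10.0.0.0 - 10.255.255.255)
  172.16.0.0/12 (172.16.0.0 - 172.31.255.255)
  192.168.0.0/16 (192.168.0.0 - 192.168.255.255)
Private (in 10.0.0.0/8)


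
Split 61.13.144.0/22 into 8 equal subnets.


New prefix = 22 + 3 = 25
Each subnet has 128 addresses
  61.13.144.0/25
  61.13.144.128/25
  61.13.145.0/25
  61.13.145.128/25
  61.13.146.0/25
  61.13.146.128/25
  61.13.147.0/25
  61.13.147.128/25
Subnets: 61.13.144.0/25, 61.13.144.128/25, 61.13.145.0/25, 61.13.145.128/25, 61.13.146.0/25, 61.13.146.128/25, 61.13.147.0/25, 61.13.147.128/25


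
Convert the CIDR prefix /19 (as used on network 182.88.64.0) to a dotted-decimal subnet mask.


/19 means 19 network bits, 13 host bits
Binary: 11111111111111111110000000000000
Mask: 255.255.224.0


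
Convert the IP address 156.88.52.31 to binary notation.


156 = 10011100
88 = 01011000
52 = 00110100
31 = 00011111
Binary: 10011100.01011000.00110100.00011111


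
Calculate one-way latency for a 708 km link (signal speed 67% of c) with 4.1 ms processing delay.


Speed = 0.67 * 3e5 km/s = 201000 km/s
Propagation delay = 708 / 201000 = 0.0035 s = 3.5224 ms
Processing delay = 4.1 ms
Total one-way latency = 7.6224 ms


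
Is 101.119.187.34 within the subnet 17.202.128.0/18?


Subnet network: 17.202.128.0
Test IP AND mask: 101.119.128.0
No, 101.119.187.34 is not in 17.202.128.0/18


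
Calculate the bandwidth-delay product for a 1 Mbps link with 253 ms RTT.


BDP = bandwidth * RTT
= 1 Mbps * 253 ms
= 1 * 1e6 * 253 / 1000 bits
= 253000 bits
= 31625 bytes
= 30.8838 KB
BDP = 253000 bits (31625 bytes)


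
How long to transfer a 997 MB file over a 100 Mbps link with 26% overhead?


Effective throughput = 100 * (1 - 26/100) = 74 Mbps
File size in Mb = 997 * 8 = 7976 Mb
Time = 7976 / 74
Time = 107.7838 seconds


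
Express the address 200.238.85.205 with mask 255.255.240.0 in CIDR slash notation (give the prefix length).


Binary: 11111111.11111111.11110000.00000000
Count leading 1s
Prefix: /20


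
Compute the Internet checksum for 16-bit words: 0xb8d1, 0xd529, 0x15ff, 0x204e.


Sum all words (with carry folding):
+ 0xb8d1 = 0xb8d1
+ 0xd529 = 0x8dfb
+ 0x15ff = 0xa3fa
+ 0x204e = 0xc448
One's complement: ~0xc448
Checksum = 0x3bb7


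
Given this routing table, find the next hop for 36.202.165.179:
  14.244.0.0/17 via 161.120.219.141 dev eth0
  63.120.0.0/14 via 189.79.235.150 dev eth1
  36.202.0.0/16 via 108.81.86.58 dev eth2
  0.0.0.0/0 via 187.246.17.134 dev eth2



Longest prefix match for 36.202.165.179:
  /17 14.244.0.0: no
  /14 63.120.0.0: no
  /16 36.202.0.0: MATCH
  /0 0.0.0.0: MATCH
Selected: next-hop 108.81.86.58 via eth2 (matched /16)


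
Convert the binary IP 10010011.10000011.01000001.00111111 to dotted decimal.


10010011 = 147
10000011 = 131
01000001 = 65
00111111 = 63
IP: 147.131.65.63


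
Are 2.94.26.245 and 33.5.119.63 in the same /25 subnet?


Mask: 255.255.255.128
2.94.26.245 AND mask = 2.94.26.128
33.5.119.63 AND mask = 33.5.119.0
No, different subnets (2.94.26.128 vs 33.5.119.0)


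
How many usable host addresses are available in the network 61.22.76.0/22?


Host bits = 32 - 22 = 10
Total addresses = 2^10 = 1024
Usable = total - 2 (network and broadcast)
Usable hosts: 1022


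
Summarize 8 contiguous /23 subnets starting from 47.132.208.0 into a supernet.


Original prefix: /23
Number of subnets: 8 = 2^3
New prefix = 23 - 3 = 20
Supernet: 47.132.208.0/20


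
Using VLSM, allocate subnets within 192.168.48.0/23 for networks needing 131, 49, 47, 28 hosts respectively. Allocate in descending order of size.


131 hosts -> /24 (254 usable): 192.168.48.0/24
49 hosts -> /26 (62 usable): 192.168.49.0/26
47 hosts -> /26 (62 usable): 192.168.49.64/26
28 hosts -> /27 (30 usable): 192.168.49.128/27
Allocation: 192.168.48.0/24 (131 hosts, 254 usable); 192.168.49.0/26 (49 hosts, 62 usable); 192.168.49.64/26 (47 hosts, 62 usable); 192.168.49.128/27 (28 hosts, 30 usable)


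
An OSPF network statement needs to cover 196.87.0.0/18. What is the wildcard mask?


Subnet mask: 255.255.192.0
Wildcard = 255.255.255.255 - subnet mask
255 - 255 = 0
255 - 255 = 0
255 - 192 = 63
255 - 0 = 255
Wildcard: 0.0.63.255


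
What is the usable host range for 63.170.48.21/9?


Network: 63.128.0.0
Broadcast: 63.255.255.255
First usable = network + 1
Last usable = broadcast - 1
Range: 63.128.0.1 to 63.255.255.254


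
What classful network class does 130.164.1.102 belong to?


First octet: 130
Binary: 10000010
10xxxxxx -> Class B (128-191)
Class B, default mask 255.255.0.0 (/16)


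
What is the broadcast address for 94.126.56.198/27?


Network: 94.126.56.192/27
Host bits = 5
Set all host bits to 1:
Broadcast: 94.126.56.223


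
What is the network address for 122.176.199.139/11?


IP:   01111010.10110000.11000111.10001011
Mask: 11111111.11100000.00000000.00000000
AND operation:
Net:  01111010.10100000.00000000.00000000
Network: 122.160.0.0/11


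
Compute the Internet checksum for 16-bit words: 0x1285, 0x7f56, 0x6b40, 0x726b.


Sum all words (with carry folding):
+ 0x1285 = 0x1285
+ 0x7f56 = 0x91db
+ 0x6b40 = 0xfd1b
+ 0x726b = 0x6f87
One's complement: ~0x6f87
Checksum = 0x9078


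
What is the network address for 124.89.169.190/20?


IP:   01111100.01011001.10101001.10111110
Mask: 11111111.11111111.11110000.00000000
AND operation:
Net:  01111100.01011001.10100000.00000000
Network: 124.89.160.0/20


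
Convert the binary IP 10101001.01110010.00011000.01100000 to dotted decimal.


10101001 = 169
01110010 = 114
00011000 = 24
01100000 = 96
IP: 169.114.24.96


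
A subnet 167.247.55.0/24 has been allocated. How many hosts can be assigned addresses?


Host bits = 32 - 24 = 8
Total addresses = 2^8 = 256
Usable = total - 2 (network and broadcast)
Usable hosts: 254


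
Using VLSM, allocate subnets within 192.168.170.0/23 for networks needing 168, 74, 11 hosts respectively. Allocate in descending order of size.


168 hosts -> /24 (254 usable): 192.168.170.0/24
74 hosts -> /25 (126 usable): 192.168.171.0/25
11 hosts -> /28 (14 usable): 192.168.171.128/28
Allocation: 192.168.170.0/24 (168 hosts, 254 usable); 192.168.171.0/25 (74 hosts, 126 usable); 192.168.171.128/28 (11 hosts, 14 usable)


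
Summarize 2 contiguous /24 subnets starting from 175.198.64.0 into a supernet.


Original prefix: /24
Number of subnets: 2 = 2^1
New prefix = 24 - 1 = 23
Supernet: 175.198.64.0/23


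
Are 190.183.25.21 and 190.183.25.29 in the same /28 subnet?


Mask: 255.255.255.240
190.183.25.21 AND mask = 190.183.25.16
190.183.25.29 AND mask = 190.183.25.16
Yes, same subnet (190.183.25.16)


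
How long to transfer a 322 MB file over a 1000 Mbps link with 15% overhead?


Effective throughput = 1000 * (1 - 15/100) = 850 Mbps
File size in Mb = 322 * 8 = 2576 Mb
Time = 2576 / 850
Time = 3.0306 seconds


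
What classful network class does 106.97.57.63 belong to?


First octet: 106
Binary: 01101010
0xxxxxxx -> Class A (1-126)
Class A, default mask 255.0.0.0 (/8)


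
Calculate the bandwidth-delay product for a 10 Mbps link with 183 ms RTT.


BDP = bandwidth * RTT
= 10 Mbps * 183 ms
= 10 * 1e6 * 183 / 1000 bits
= 1830000 bits
= 228750 bytes
= 223.3887 KB
BDP = 1830000 bits (228750 bytes)


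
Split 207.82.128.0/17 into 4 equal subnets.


New prefix = 17 + 2 = 19
Each subnet has 8192 addresses
  207.82.128.0/19
  207.82.160.0/19
  207.82.192.0/19
  207.82.224.0/19
Subnets: 207.82.128.0/19, 207.82.160.0/19, 207.82.192.0/19, 207.82.224.0/19


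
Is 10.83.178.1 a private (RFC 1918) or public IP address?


RFC 1918 private ranges:
  10.0.0.0/8 (10.0.0.0 - 10.255.255.255)
  172.16.0.0/12 (172.16.0.0 - 172.31.255.255)
  192.168.0.0/16 (192.168.0.0 - 192.168.255.255)
Private (in 10.0.0.0/8)


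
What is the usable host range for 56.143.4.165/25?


Network: 56.143.4.128
Broadcast: 56.143.4.255
First usable = network + 1
Last usable = broadcast - 1
Range: 56.143.4.129 to 56.143.4.254


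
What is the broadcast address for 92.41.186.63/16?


Network: 92.41.0.0/16
Host bits = 16
Set all host bits to 1:
Broadcast: 92.41.255.255


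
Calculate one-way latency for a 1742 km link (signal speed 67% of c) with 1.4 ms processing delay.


Speed = 0.67 * 3e5 km/s = 201000 km/s
Propagation delay = 1742 / 201000 = 0.0087 s = 8.6667 ms
Processing delay = 1.4 ms
Total one-way latency = 10.0667 ms


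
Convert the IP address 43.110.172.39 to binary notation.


43 = 00101011
110 = 01101110
172 = 10101100
39 = 00100111
Binary: 00101011.01101110.10101100.00100111


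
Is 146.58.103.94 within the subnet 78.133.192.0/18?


Subnet network: 78.133.192.0
Test IP AND mask: 146.58.64.0
No, 146.58.103.94 is not in 78.133.192.0/18


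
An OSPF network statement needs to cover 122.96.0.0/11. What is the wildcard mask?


Subnet mask: 255.224.0.0
Wildcard = 255.255.255.255 - subnet mask
255 - 255 = 0
255 - 224 = 31
255 - 0 = 255
255 - 0 = 255
Wildcard: 0.31.255.255


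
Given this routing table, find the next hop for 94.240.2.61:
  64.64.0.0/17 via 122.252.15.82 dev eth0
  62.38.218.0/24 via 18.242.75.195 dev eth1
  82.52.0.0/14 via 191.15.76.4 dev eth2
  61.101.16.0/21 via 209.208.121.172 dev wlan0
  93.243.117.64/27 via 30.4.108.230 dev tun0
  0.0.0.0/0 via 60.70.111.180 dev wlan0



Longest prefix match for 94.240.2.61:
  /17 64.64.0.0: no
  /24 62.38.218.0: no
  /14 82.52.0.0: no
  /21 61.101.16.0: no
  /27 93.243.117.64: no
  /0 0.0.0.0: MATCH
Selected: next-hop 60.70.111.180 via wlan0 (matched /0)


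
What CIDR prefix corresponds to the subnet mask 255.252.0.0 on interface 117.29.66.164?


Binary: 11111111.11111100.00000000.00000000
Count leading 1s
Prefix: /14


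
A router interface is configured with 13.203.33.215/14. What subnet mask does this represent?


/14 means 14 network bits, 18 host bits
Binary: 11111111111111000000000000000000
Mask: 255.252.0.0


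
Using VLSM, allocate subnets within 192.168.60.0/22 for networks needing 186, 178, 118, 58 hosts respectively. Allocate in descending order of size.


186 hosts -> /24 (254 usable): 192.168.60.0/24
178 hosts -> /24 (254 usable): 192.168.61.0/24
118 hosts -> /25 (126 usable): 192.168.62.0/25
58 hosts -> /26 (62 usable): 192.168.62.128/26
Allocation: 192.168.60.0/24 (186 hosts, 254 usable); 192.168.61.0/24 (178 hosts, 254 usable); 192.168.62.0/25 (118 hosts, 126 usable); 192.168.62.128/26 (58 hosts, 62 usable)


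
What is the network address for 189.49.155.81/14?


IP:   10111101.00110001.10011011.01010001
Mask: 11111111.11111100.00000000.00000000
AND operation:
Net:  10111101.00110000.00000000.00000000
Network: 189.48.0.0/14


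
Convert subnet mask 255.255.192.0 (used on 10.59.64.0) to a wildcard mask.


Subnet mask: 255.255.192.0
Wildcard = 255.255.255.255 - subnet mask
255 - 255 = 0
255 - 255 = 0
255 - 192 = 63
255 - 0 = 255
Wildcard: 0.0.63.255


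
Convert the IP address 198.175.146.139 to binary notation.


198 = 11000110
175 = 10101111
146 = 10010010
139 = 10001011
Binary: 11000110.10101111.10010010.10001011


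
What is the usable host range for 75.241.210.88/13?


Network: 75.240.0.0
Broadcast: 75.247.255.255
First usable = network + 1
Last usable = broadcast - 1
Range: 75.240.0.1 to 75.247.255.254


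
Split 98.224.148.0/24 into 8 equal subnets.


New prefix = 24 + 3 = 27
Each subnet has 32 addresses
  98.224.148.0/27
  98.224.148.32/27
  98.224.148.64/27
  98.224.148.96/27
  98.224.148.128/27
  98.224.148.160/27
  98.224.148.192/27
  98.224.148.224/27
Subnets: 98.224.148.0/27, 98.224.148.32/27, 98.224.148.64/27, 98.224.148.96/27, 98.224.148.128/27, 98.224.148.160/27, 98.224.148.192/27, 98.224.148.224/27


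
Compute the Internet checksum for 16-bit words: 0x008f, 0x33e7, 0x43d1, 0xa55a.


Sum all words (with carry folding):
+ 0x008f = 0x008f
+ 0x33e7 = 0x3476
+ 0x43d1 = 0x7847
+ 0xa55a = 0x1da2
One's complement: ~0x1da2
Checksum = 0xe25d


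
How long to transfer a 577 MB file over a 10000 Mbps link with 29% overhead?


Effective throughput = 10000 * (1 - 29/100) = 7100 Mbps
File size in Mb = 577 * 8 = 4616 Mb
Time = 4616 / 7100
Time = 0.6501 seconds


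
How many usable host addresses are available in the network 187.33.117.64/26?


Host bits = 32 - 26 = 6
Total addresses = 2^6 = 64
Usable = total - 2 (network and broadcast)
Usable hosts: 62


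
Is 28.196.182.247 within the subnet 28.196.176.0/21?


Subnet network: 28.196.176.0
Test IP AND mask: 28.196.176.0
Yes, 28.196.182.247 is in 28.196.176.0/21


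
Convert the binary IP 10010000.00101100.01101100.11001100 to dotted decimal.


10010000 = 144
00101100 = 44
01101100 = 108
11001100 = 204
IP: 144.44.108.204


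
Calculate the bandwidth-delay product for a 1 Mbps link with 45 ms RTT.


BDP = bandwidth * RTT
= 1 Mbps * 45 ms
= 1 * 1e6 * 45 / 1000 bits
= 45000 bits
= 5625 bytes
= 5.4932 KB
BDP = 45000 bits (5625 bytes)


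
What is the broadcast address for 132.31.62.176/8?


Network: 132.0.0.0/8
Host bits = 24
Set all host bits to 1:
Broadcast: 132.255.255.255


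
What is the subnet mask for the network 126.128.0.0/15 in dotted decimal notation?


/15 means 15 network bits, 17 host bits
Binary: 11111111111111100000000000000000
Mask: 255.254.0.0


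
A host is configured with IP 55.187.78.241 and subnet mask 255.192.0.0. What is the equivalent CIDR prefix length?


Binary: 11111111.11000000.00000000.00000000
Count leading 1s
Prefix: /10


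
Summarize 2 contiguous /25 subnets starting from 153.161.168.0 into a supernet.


Original prefix: /25
Number of subnets: 2 = 2^1
New prefix = 25 - 1 = 24
Supernet: 153.161.168.0/24


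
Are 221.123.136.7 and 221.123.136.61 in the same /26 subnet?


Mask: 255.255.255.192
221.123.136.7 AND mask = 221.123.136.0
221.123.136.61 AND mask = 221.123.136.0
Yes, same subnet (221.123.136.0)


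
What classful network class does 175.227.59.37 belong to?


First octet: 175
Binary: 10101111
10xxxxxx -> Class B (128-191)
Class B, default mask 255.255.0.0 (/16)


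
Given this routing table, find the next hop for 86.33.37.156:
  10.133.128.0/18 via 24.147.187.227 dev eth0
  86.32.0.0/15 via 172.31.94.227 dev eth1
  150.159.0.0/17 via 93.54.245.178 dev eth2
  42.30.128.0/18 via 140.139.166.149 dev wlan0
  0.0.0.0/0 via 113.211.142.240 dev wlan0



Longest prefix match for 86.33.37.156:
  /18 10.133.128.0: no
  /15 86.32.0.0: MATCH
  /17 150.159.0.0: no
  /18 42.30.128.0: no
  /0 0.0.0.0: MATCH
Selected: next-hop 172.31.94.227 via eth1 (matched /15)


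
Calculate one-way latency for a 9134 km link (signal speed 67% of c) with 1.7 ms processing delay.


Speed = 0.67 * 3e5 km/s = 201000 km/s
Propagation delay = 9134 / 201000 = 0.0454 s = 45.4428 ms
Processing delay = 1.7 ms
Total one-way latency = 47.1428 ms


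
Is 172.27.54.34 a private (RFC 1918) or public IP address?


RFC 1918 private ranges:
  10.0.0.0/8 (10.0.0.0 - 10.255.255.255)
  172.16.0.0/12 (172.16.0.0 - 172.31.255.255)
  192.168.0.0/16 (192.168.0.0 - 192.168.255.255)
Private (in 172.16.0.0/12)


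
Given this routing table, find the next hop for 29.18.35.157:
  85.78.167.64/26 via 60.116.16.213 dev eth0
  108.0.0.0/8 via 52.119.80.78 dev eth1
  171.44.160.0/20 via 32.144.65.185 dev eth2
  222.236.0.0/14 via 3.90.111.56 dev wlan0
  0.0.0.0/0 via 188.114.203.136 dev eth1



Longest prefix match for 29.18.35.157:
  /26 85.78.167.64: no
  /8 108.0.0.0: no
  /20 171.44.160.0: no
  /14 222.236.0.0: no
  /0 0.0.0.0: MATCH
Selected: next-hop 188.114.203.136 via eth1 (matched /0)


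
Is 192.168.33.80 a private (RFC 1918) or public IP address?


RFC 1918 private ranges:
  10.0.0.0/8 (10.0.0.0 - 10.255.255.255)
  172.16.0.0/12 (172.16.0.0 - 172.31.255.255)
  192.168.0.0/16 (192.168.0.0 - 192.168.255.255)
Private (in 192.168.0.0/16)


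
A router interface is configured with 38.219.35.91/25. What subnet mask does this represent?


/25 means 25 network bits, 7 host bits
Binary: 11111111111111111111111110000000
Mask: 255.255.255.128


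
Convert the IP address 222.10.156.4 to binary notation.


222 = 11011110
10 = 00001010
156 = 10011100
4 = 00000100
Binary: 11011110.00001010.10011100.00000100


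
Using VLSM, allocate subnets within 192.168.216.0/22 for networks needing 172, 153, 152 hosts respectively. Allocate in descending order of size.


172 hosts -> /24 (254 usable): 192.168.216.0/24
153 hosts -> /24 (254 usable): 192.168.217.0/24
152 hosts -> /24 (254 usable): 192.168.218.0/24
Allocation: 192.168.216.0/24 (172 hosts, 254 usable); 192.168.217.0/24 (153 hosts, 254 usable); 192.168.218.0/24 (152 hosts, 254 usable)


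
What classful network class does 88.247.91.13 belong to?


First octet: 88
Binary: 01011000
0xxxxxxx -> Class A (1-126)
Class A, default mask 255.0.0.0 (/8)


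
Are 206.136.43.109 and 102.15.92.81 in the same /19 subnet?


Mask: 255.255.224.0
206.136.43.109 AND mask = 206.136.32.0
102.15.92.81 AND mask = 102.15.64.0
No, different subnets (206.136.32.0 vs 102.15.64.0)


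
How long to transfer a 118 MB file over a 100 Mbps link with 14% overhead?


Effective throughput = 100 * (1 - 14/100) = 86 Mbps
File size in Mb = 118 * 8 = 944 Mb
Time = 944 / 86
Time = 10.9767 seconds


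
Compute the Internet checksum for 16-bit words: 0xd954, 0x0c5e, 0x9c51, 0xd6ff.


Sum all words (with carry folding):
+ 0xd954 = 0xd954
+ 0x0c5e = 0xe5b2
+ 0x9c51 = 0x8204
+ 0xd6ff = 0x5904
One's complement: ~0x5904
Checksum = 0xa6fb


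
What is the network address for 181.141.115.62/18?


IP:   10110101.10001101.01110011.00111110
Mask: 11111111.11111111.11000000.00000000
AND operation:
Net:  10110101.10001101.01000000.00000000
Network: 181.141.64.0/18


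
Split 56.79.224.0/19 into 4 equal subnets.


New prefix = 19 + 2 = 21
Each subnet has 2048 addresses
  56.79.224.0/21
  56.79.232.0/21
  56.79.240.0/21
  56.79.248.0/21
Subnets: 56.79.224.0/21, 56.79.232.0/21, 56.79.240.0/21, 56.79.248.0/21


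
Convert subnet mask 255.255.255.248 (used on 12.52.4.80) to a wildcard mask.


Subnet mask: 255.255.255.248
Wildcard = 255.255.255.255 - subnet mask
255 - 255 = 0
255 - 255 = 0
255 - 255 = 0
255 - 248 = 7
Wildcard: 0.0.0.7


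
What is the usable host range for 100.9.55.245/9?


Network: 100.0.0.0
Broadcast: 100.127.255.255
First usable = network + 1
Last usable = broadcast - 1
Range: 100.0.0.1 to 100.127.255.254


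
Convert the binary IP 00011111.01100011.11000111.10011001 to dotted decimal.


00011111 = 31
01100011 = 99
11000111 = 199
10011001 = 153
IP: 31.99.199.153


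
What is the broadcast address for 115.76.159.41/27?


Network: 115.76.159.32/27
Host bits = 5
Set all host bits to 1:
Broadcast: 115.76.159.63


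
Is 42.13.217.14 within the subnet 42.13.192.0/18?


Subnet network: 42.13.192.0
Test IP AND mask: 42.13.192.0
Yes, 42.13.217.14 is in 42.13.192.0/18


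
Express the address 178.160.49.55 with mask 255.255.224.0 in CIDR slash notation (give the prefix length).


Binary: 11111111.11111111.11100000.00000000
Count leading 1s
Prefix: /19


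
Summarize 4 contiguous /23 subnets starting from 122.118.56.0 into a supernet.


Original prefix: /23
Number of subnets: 4 = 2^2
New prefix = 23 - 2 = 21
Supernet: 122.118.56.0/21


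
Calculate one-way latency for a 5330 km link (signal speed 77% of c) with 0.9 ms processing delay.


Speed = 0.77 * 3e5 km/s = 231000 km/s
Propagation delay = 5330 / 231000 = 0.0231 s = 23.0736 ms
Processing delay = 0.9 ms
Total one-way latency = 23.9736 ms


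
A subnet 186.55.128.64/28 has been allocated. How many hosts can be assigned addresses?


Host bits = 32 - 28 = 4
Total addresses = 2^4 = 16
Usable = total - 2 (network and broadcast)
Usable hosts: 14


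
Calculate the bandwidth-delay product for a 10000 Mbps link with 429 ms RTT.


BDP = bandwidth * RTT
= 10000 Mbps * 429 ms
= 10000 * 1e6 * 429 / 1000 bits
= 4290000000 bits
= 536250000 bytes
= 523681.6406 KB
BDP = 4290000000 bits (536250000 bytes)


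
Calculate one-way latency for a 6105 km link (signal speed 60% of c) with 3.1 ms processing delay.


Speed = 0.6 * 3e5 km/s = 180000 km/s
Propagation delay = 6105 / 180000 = 0.0339 s = 33.9167 ms
Processing delay = 3.1 ms
Total one-way latency = 37.0167 ms


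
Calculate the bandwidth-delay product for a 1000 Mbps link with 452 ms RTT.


BDP = bandwidth * RTT
= 1000 Mbps * 452 ms
= 1000 * 1e6 * 452 / 1000 bits
= 452000000 bits
= 56500000 bytes
= 55175.7812 KB
BDP = 452000000 bits (56500000 bytes)


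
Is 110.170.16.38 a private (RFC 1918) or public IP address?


RFC 1918 private ranges:
  10.0.0.0/8 (10.0.0.0 - 10.255.255.255)
  172.16.0.0/12 (172.16.0.0 - 172.31.255.255)
  192.168.0.0/16 (192.168.0.0 - 192.168.255.255)
Public (not in any RFC 1918 range)


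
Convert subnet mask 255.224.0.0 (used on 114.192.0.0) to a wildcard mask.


Subnet mask: 255.224.0.0
Wildcard = 255.255.255.255 - subnet mask
255 - 255 = 0
255 - 224 = 31
255 - 0 = 255
255 - 0 = 255
Wildcard: 0.31.255.255


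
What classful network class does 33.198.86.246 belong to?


First octet: 33
Binary: 00100001
0xxxxxxx -> Class A (1-126)
Class A, default mask 255.0.0.0 (/8)


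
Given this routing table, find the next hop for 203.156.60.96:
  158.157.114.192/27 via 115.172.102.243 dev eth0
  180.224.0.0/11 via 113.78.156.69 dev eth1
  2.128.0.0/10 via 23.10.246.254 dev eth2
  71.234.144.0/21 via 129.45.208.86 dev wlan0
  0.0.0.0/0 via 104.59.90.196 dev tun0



Longest prefix match for 203.156.60.96:
  /27 158.157.114.192: no
  /11 180.224.0.0: no
  /10 2.128.0.0: no
  /21 71.234.144.0: no
  /0 0.0.0.0: MATCH
Selected: next-hop 104.59.90.196 via tun0 (matched /0)


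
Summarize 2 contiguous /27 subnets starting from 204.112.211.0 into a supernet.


Original prefix: /27
Number of subnets: 2 = 2^1
New prefix = 27 - 1 = 26
Supernet: 204.112.211.0/26


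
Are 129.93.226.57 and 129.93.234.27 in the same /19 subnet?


Mask: 255.255.224.0
129.93.226.57 AND mask = 129.93.224.0
129.93.234.27 AND mask = 129.93.224.0
Yes, same subnet (129.93.224.0)


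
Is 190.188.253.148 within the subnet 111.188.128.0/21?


Subnet network: 111.188.128.0
Test IP AND mask: 190.188.248.0
No, 190.188.253.148 is not in 111.188.128.0/21


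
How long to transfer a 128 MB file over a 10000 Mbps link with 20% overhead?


Effective throughput = 10000 * (1 - 20/100) = 8000 Mbps
File size in Mb = 128 * 8 = 1024 Mb
Time = 1024 / 8000
Time = 0.128 seconds


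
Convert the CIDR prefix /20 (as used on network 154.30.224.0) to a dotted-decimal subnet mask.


/20 means 20 network bits, 12 host bits
Binary: 11111111111111111111000000000000
Mask: 255.255.240.0


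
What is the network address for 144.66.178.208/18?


IP:   10010000.01000010.10110010.11010000
Mask: 11111111.11111111.11000000.00000000
AND operation:
Net:  10010000.01000010.10000000.00000000
Network: 144.66.128.0/18


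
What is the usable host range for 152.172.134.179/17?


Network: 152.172.128.0
Broadcast: 152.172.255.255
First usable = network + 1
Last usable = broadcast - 1
Range: 152.172.128.1 to 152.172.255.254


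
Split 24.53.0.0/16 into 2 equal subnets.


New prefix = 16 + 1 = 17
Each subnet has 32768 addresses
  24.53.0.0/17
  24.53.128.0/17
Subnets: 24.53.0.0/17, 24.53.128.0/17


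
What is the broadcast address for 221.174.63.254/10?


Network: 221.128.0.0/10
Host bits = 22
Set all host bits to 1:
Broadcast: 221.191.255.255


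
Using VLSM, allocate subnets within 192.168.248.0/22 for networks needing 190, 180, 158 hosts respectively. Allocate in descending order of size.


190 hosts -> /24 (254 usable): 192.168.248.0/24
180 hosts -> /24 (254 usable): 192.168.249.0/24
158 hosts -> /24 (254 usable): 192.168.250.0/24
Allocation: 192.168.248.0/24 (190 hosts, 254 usable); 192.168.249.0/24 (180 hosts, 254 usable); 192.168.250.0/24 (158 hosts, 254 usable)


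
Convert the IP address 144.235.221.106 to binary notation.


144 = 10010000
235 = 11101011
221 = 11011101
106 = 01101010
Binary: 10010000.11101011.11011101.01101010


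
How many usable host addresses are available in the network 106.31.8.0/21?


Host bits = 32 - 21 = 11
Total addresses = 2^11 = 2048
Usable = total - 2 (network and broadcast)
Usable hosts: 2046


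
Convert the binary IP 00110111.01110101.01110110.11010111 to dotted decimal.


00110111 = 55
01110101 = 117
01110110 = 118
11010111 = 215
IP: 55.117.118.215


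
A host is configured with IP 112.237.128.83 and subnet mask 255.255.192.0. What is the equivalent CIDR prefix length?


Binary: 11111111.11111111.11000000.00000000
Count leading 1s
Prefix: /18


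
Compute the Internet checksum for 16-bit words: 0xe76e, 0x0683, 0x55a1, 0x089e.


Sum all words (with carry folding):
+ 0xe76e = 0xe76e
+ 0x0683 = 0xedf1
+ 0x55a1 = 0x4393
+ 0x089e = 0x4c31
One's complement: ~0x4c31
Checksum = 0xb3ce


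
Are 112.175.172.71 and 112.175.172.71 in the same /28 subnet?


Mask: 255.255.255.240
112.175.172.71 AND mask = 112.175.172.64
112.175.172.71 AND mask = 112.175.172.64
Yes, same subnet (112.175.172.64)


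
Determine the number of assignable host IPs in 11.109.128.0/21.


Host bits = 32 - 21 = 11
Total addresses = 2^11 = 2048
Usable = total - 2 (network and broadcast)
Usable hosts: 2046


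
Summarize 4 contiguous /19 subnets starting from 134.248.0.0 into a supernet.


Original prefix: /19
Number of subnets: 4 = 2^2
New prefix = 19 - 2 = 17
Supernet: 134.248.0.0/17


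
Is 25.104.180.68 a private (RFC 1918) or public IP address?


RFC 1918 private ranges:
  10.0.0.0/8 (10.0.0.0 - 10.255.255.255)
  172.16.0.0/12 (172.16.0.0 - 172.31.255.255)
  192.168.0.0/16 (192.168.0.0 - 192.168.255.255)
Public (not in any RFC 1918 range)


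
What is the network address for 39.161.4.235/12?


IP:   00100111.10100001.00000100.11101011
Mask: 11111111.11110000.00000000.00000000
AND operation:
Net:  00100111.10100000.00000000.00000000
Network: 39.160.0.0/12


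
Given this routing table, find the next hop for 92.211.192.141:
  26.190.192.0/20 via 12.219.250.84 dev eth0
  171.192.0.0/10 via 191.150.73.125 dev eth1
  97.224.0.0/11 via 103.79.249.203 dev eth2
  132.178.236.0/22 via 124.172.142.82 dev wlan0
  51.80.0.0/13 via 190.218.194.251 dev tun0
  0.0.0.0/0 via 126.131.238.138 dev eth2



Longest prefix match for 92.211.192.141:
  /20 26.190.192.0: no
  /10 171.192.0.0: no
  /11 97.224.0.0: no
  /22 132.178.236.0: no
  /13 51.80.0.0: no
  /0 0.0.0.0: MATCH
Selected: next-hop 126.131.238.138 via eth2 (matched /0)
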